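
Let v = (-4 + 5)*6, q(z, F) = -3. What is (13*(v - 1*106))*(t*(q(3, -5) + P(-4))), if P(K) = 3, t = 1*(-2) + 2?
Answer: 0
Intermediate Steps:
t = 0 (t = -2 + 2 = 0)
v = 6 (v = 1*6 = 6)
(13*(v - 1*106))*(t*(q(3, -5) + P(-4))) = (13*(6 - 1*106))*(0*(-3 + 3)) = (13*(6 - 106))*(0*0) = (13*(-100))*0 = -1300*0 = 0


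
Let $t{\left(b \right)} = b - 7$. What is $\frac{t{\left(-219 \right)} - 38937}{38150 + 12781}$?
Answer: $- \frac{39163}{50931} \approx -0.76894$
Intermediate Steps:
$t{\left(b \right)} = -7 + b$
$\frac{t{\left(-219 \right)} - 38937}{38150 + 12781} = \frac{\left(-7 - 219\right) - 38937}{38150 + 12781} = \frac{-226 - 38937}{50931} = \left(-39163\right) \frac{1}{50931} = - \frac{39163}{50931}$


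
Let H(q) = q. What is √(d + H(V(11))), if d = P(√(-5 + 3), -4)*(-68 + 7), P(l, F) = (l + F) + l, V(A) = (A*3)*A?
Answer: √(607 - 122*I*√2) ≈ 24.88 - 3.4673*I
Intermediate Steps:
V(A) = 3*A² (V(A) = (3*A)*A = 3*A²)
P(l, F) = F + 2*l (P(l, F) = (F + l) + l = F + 2*l)
d = 244 - 122*I*√2 (d = (-4 + 2*√(-5 + 3))*(-68 + 7) = (-4 + 2*√(-2))*(-61) = (-4 + 2*(I*√2))*(-61) = (-4 + 2*I*√2)*(-61) = 244 - 122*I*√2 ≈ 244.0 - 172.53*I)
√(d + H(V(11))) = √((244 - 122*I*√2) + 3*11²) = √((244 - 122*I*√2) + 3*121) = √((244 - 122*I*√2) + 363) = √(607 - 122*I*√2)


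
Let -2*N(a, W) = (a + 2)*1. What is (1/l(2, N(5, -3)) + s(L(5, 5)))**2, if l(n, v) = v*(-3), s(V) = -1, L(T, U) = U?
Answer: 361/441 ≈ 0.81859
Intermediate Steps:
N(a, W) = -1 - a/2 (N(a, W) = -(a + 2)/2 = -(2 + a)/2 = -1 - a/2)
l(n, v) = -3*v
(1/l(2, N(5, -3)) + s(L(5, 5)))**2 = (1/(-3*(-1 - 1/2*5)) - 1)**2 = (1/(-3*(-1 - 5/2)) - 1)**2 = (1/(-3*(-7/2)) - 1)**2 = (1/(21/2) - 1)**2 = (2/21 - 1)**2 = (-19/21)**2 = 361/441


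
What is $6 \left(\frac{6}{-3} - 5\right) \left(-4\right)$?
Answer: $168$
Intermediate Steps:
$6 \left(\frac{6}{-3} - 5\right) \left(-4\right) = 6 \left(6 \left(- \frac{1}{3}\right) - 5\right) \left(-4\right) = 6 \left(-2 - 5\right) \left(-4\right) = 6 \left(\left(-7\right) \left(-4\right)\right) = 6 \cdot 28 = 168$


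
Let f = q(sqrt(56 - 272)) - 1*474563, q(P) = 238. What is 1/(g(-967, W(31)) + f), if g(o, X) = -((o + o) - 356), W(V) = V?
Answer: -1/472035 ≈ -2.1185e-6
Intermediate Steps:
g(o, X) = 356 - 2*o (g(o, X) = -(2*o - 356) = -(-356 + 2*o) = 356 - 2*o)
f = -474325 (f = 238 - 1*474563 = 238 - 474563 = -474325)
1/(g(-967, W(31)) + f) = 1/((356 - 2*(-967)) - 474325) = 1/((356 + 1934) - 474325) = 1/(2290 - 474325) = 1/(-472035) = -1/472035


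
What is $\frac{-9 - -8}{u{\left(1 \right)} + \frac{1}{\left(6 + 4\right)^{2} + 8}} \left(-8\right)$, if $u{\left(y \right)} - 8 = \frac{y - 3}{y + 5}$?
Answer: $\frac{864}{829} \approx 1.0422$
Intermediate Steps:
$u{\left(y \right)} = 8 + \frac{-3 + y}{5 + y}$ ($u{\left(y \right)} = 8 + \frac{y - 3}{y + 5} = 8 + \frac{-3 + y}{5 + y}$)
$\frac{-9 - -8}{u{\left(1 \right)} + \frac{1}{\left(6 + 4\right)^{2} + 8}} \left(-8\right) = \frac{-9 - -8}{\frac{37 + 9 \cdot 1}{5 + 1} + \frac{1}{\left(6 + 4\right)^{2} + 8}} \left(-8\right) = \frac{-9 + 8}{\frac{37 + 9}{6} + \frac{1}{10^{2} + 8}} \left(-8\right) = \frac{1}{\frac{1}{6} \cdot 46 + \frac{1}{100 + 8}} \left(-1\right) \left(-8\right) = \frac{1}{\frac{23}{3} + \frac{1}{108}} \left(-1\right) \left(-8\right) = \frac{1}{\frac{829}{108}} \left(-1\right) \left(-8\right) = \frac{108}{829} \left(-1\right) \left(-8\right) = \left(- \frac{108}{829}\right) \left(-8\right) = \frac{864}{829}$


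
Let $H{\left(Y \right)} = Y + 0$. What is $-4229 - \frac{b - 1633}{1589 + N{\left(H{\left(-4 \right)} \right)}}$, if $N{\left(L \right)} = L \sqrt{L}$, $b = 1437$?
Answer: $- \frac{10677850121}{2524985} + \frac{1568 i}{2524985} \approx -4228.9 + 0.00062099 i$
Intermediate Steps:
$H{\left(Y \right)} = Y$
$N{\left(L \right)} = L^{\frac{3}{2}}$
$-4229 - \frac{b - 1633}{1589 + N{\left(H{\left(-4 \right)} \right)}} = -4229 - \frac{1437 - 1633}{1589 + \left(-4\right)^{\frac{3}{2}}} = -4229 - - \frac{196}{1589 - 8 i} = -4229 - - 196 \frac{1589 + 8 i}{2524985} = -4229 - - \frac{196 \left(1589 + 8 i\right)}{2524985} = -4229 + \frac{196 \left(1589 + 8 i\right)}{2524985}$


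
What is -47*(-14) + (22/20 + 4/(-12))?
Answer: 19763/30 ≈ 658.77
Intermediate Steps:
-47*(-14) + (22/20 + 4/(-12)) = 658 + (22*(1/20) + 4*(-1/12)) = 658 + (11/10 - ⅓) = 658 + 23/30 = 19763/30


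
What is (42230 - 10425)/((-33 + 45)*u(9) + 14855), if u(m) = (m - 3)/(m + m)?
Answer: 31805/14859 ≈ 2.1405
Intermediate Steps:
u(m) = (-3 + m)/(2*m) (u(m) = (-3 + m)/((2*m)) = (-3 + m)*(1/(2*m)) = (-3 + m)/(2*m))
(42230 - 10425)/((-33 + 45)*u(9) + 14855) = (42230 - 10425)/((-33 + 45)*((½)*(-3 + 9)/9) + 14855) = 31805/(12*((½)*(⅑)*6) + 14855) = 31805/(12*(⅓) + 14855) = 31805/(4 + 14855) = 31805/14859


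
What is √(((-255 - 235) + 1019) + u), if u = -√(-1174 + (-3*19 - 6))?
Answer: √(529 - I*√1237) ≈ 23.013 - 0.76417*I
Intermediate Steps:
u = -I*√1237 (u = -√(-1174 + (-57 - 6)) = -√(-1174 - 63) = -√(-1237) = -I*√1237 ≈ -35.171*I)
√(((-255 - 235) + 1019) + u) = √(((-255 - 235) + 1019) - I*√1237) = √((-490 + 1019) - I*√1237) = √(529 - I*√1237)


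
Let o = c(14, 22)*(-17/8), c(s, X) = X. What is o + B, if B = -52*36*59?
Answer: -441979/4 ≈ -1.1049e+5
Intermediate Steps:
o = -187/4 (o = 22*(-17/8) = -187/4 ≈ -46.750)
B = -110448 (B = -1872*59 = -110448)
o + B = -187/4 - 110448 = -441979/4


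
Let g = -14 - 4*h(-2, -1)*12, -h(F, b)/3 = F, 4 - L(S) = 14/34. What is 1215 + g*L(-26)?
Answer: 2233/17 ≈ 131.35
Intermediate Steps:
L(S) = 61/17 (L(S) = 4 - 14/34 = 4 - 1*7/17 = 4 - 7/17 = 61/17)
h(F, b) = -3*F
g = -302 (g = -14 - (-12)*(-2)*12 = -14 - 4*6*12 = -14 - 24*12 = -14 - 288 = -302)
1215 + g*L(-26) = 1215 - 302*61/17 = 1215 - 18422/17 = 2233/17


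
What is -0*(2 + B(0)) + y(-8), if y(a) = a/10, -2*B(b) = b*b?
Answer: -4/5 ≈ -0.80000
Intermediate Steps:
B(b) = -b**2/2 (B(b) = -b*b/2 = -b**2/2)
y(a) = a/10 (y(a) = a*(1/10) = a/10)
-0*(2 + B(0)) + y(-8) = -0*(2 - 1/2*0**2) + (1/10)*(-8) = -0*(2 - 1/2*0) - 4/5 = -0*(2 + 0) - 4/5 = -0*2 - 4/5 = -139*0 - 4/5 = 0 - 4/5 = -4/5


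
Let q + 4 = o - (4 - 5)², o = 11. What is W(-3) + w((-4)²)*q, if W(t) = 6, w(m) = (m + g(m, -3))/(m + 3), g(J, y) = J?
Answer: 306/19 ≈ 16.105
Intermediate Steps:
w(m) = 2*m/(3 + m) (w(m) = (m + m)/(m + 3) = (2*m)/(3 + m) = 2*m/(3 + m))
q = 6 (q = -4 + (11 - (4 - 5)²) = -4 + (11 - 1*(-1)²) = -4 + (11 - 1*1) = -4 + (11 - 1) = -4 + 10 = 6)
W(-3) + w((-4)²)*q = 6 + (2*(-4)²/(3 + (-4)²))*6 = 6 + (2*16/(3 + 16))*6 = 6 + (2*16/19)*6 = 6 + (2*16*(1/19))*6 = 6 + (32/19)*6 = 6 + 192/19 = 306/19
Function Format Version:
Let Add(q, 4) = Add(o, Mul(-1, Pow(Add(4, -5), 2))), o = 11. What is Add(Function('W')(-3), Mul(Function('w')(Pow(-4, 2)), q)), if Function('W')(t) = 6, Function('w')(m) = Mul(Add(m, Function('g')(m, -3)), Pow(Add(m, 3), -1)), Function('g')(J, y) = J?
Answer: Rational(306, 19) ≈ 16.105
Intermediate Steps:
Function('w')(m) = Mul(2, m, Pow(Add(3, m), -1)) (Function('w')(m) = Mul(Add(m, m), Pow(Add(m, 3), -1)) = Mul(Mul(2, m), Pow(Add(3, m), -1)) = Mul(2, m, Pow(Add(3, m), -1)))
q = 6 (q = Add(-4, Add(11, Mul(-1, Pow(Add(4, -5), 2)))) = Add(-4, Add(11, Mul(-1, Pow(-1, 2)))) = Add(-4, Add(11, Mul(-1, 1))) = Add(-4, Add(11, -1)) = Add(-4, 10) = 6)
Add(Function('W')(-3), Mul(Function('w')(Pow(-4, 2)), q)) = Add(6, Mul(Mul(2, Pow(-4, 2), Pow(Add(3, Pow(-4, 2)), -1)), 6)) = Add(6, Mul(Mul(2, 16, Pow(Add(3, 16), -1)), 6)) = Add(6, Mul(Mul(2, 16, Pow(19, -1)), 6)) = Add(6, Mul(Mul(2, 16, Rational(1, 19)), 6)) = Add(6, Mul(Rational(32, 19), 6)) = Add(6, Rational(192, 19)) = Rational(306, 19)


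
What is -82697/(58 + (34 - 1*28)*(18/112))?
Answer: -2315516/1651 ≈ -1402.5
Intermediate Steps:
-82697/(58 + (34 - 1*28)*(18/112)) = -82697/(58 + (34 - 28)*(18*(1/112))) = -82697/(58 + 6*(9/56)) = -82697/(58 + 27/28) = -82697/1651/28 = -82697*28/1651 = -1*2315516/1651 = -2315516/1651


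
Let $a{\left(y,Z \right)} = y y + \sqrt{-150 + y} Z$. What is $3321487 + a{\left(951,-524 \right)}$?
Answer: $4225888 - 1572 \sqrt{89} \approx 4.2111 \cdot 10^{6}$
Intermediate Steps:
$a{\left(y,Z \right)} = y^{2} + Z \sqrt{-150 + y}$
$3321487 + a{\left(951,-524 \right)} = 3321487 + \left(951^{2} - 524 \sqrt{-150 + 951}\right) = 3321487 + \left(904401 - 524 \sqrt{801}\right) = 3321487 + \left(904401 - 524 \cdot 3 \sqrt{89}\right) = 3321487 + \left(904401 - 1572 \sqrt{89}\right) = 4225888 - 1572 \sqrt{89}$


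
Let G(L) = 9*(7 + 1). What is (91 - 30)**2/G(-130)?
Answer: 3721/72 ≈ 51.681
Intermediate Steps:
G(L) = 72 (G(L) = 9*8 = 72)
(91 - 30)**2/G(-130) = (91 - 30)**2/72 = 61**2*(1/72) = 3721*(1/72) = 3721/72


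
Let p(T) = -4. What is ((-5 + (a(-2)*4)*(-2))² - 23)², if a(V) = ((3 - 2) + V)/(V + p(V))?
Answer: 23716/81 ≈ 292.79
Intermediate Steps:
a(V) = (1 + V)/(-4 + V) (a(V) = ((3 - 2) + V)/(V - 4) = (1 + V)/(-4 + V))
((-5 + (a(-2)*4)*(-2))² - 23)² = ((-5 + (((1 - 2)/(-4 - 2))*4)*(-2))² - 23)² = ((-5 + ((-1/(-6))*4)*(-2))² - 23)² = ((-5 + (-⅙*(-1)*4)*(-2))² - 23)² = ((-5 + ((⅙)*4)*(-2))² - 23)² = ((-5 + (⅔)*(-2))² - 23)² = ((-5 - 4/3)² - 23)² = ((-19/3)² - 23)² = (361/9 - 23)² = (154/9)² = 23716/81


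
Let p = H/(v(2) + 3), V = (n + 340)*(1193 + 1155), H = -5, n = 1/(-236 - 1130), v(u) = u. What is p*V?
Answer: -545251386/683 ≈ -7.9832e+5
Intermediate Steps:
n = -1/1366 (n = 1/(-1366) = -1/1366 ≈ -0.00073206)
V = 545251386/683 (V = (-1/1366 + 340)*(1193 + 1155) = (464439/1366)*2348 = 545251386/683 ≈ 7.9832e+5)
p = -1 (p = -5/(2 + 3) = -5/5 = (⅕)*(-5) = -1)
p*V = -1*545251386/683 = -545251386/683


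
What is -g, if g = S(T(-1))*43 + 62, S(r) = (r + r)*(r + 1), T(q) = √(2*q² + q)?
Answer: -234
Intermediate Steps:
T(q) = √(q + 2*q²)
S(r) = 2*r*(1 + r) (S(r) = (2*r)*(1 + r) = 2*r*(1 + r))
g = 234 (g = (2*√(-(1 + 2*(-1)))*(1 + √(-(1 + 2*(-1)))))*43 + 62 = (2*√(-(1 - 2))*(1 + √(-(1 - 2))))*43 + 62 = (2*√(-1*(-1))*(1 + √(-1*(-1))))*43 + 62 = (2*√1*(1 + √1))*43 + 62 = (2*1*(1 + 1))*43 + 62 = (2*1*2)*43 + 62 = 4*43 + 62 = 172 + 62 = 234)
-g = -1*234 = -234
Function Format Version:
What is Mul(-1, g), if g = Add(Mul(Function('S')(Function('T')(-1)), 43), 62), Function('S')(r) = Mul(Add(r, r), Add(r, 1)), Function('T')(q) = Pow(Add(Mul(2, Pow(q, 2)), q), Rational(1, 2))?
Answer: -234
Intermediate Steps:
Function('T')(q) = Pow(Add(q, Mul(2, Pow(q, 2))), Rational(1, 2))
Function('S')(r) = Mul(2, r, Add(1, r)) (Function('S')(r) = Mul(Mul(2, r), Add(1, r)) = Mul(2, r, Add(1, r)))
g = 234 (g = Add(Mul(Mul(2, Pow(Mul(-1, Add(1, Mul(2, -1))), Rational(1, 2)), Add(1, Pow(Mul(-1, Add(1, Mul(2, -1))), Rational(1, 2)))), 43), 62) = Add(Mul(Mul(2, Pow(Mul(-1, Add(1, -2)), Rational(1, 2)), Add(1, Pow(Mul(-1, Add(1, -2)), Rational(1, 2)))), 43), 62) = Add(Mul(Mul(2, Pow(Mul(-1, -1), Rational(1, 2)), Add(1, Pow(Mul(-1, -1), Rational(1, 2)))), 43), 62) = Add(Mul(Mul(2, Pow(1, Rational(1, 2)), Add(1, Pow(1, Rational(1, 2)))), 43), 62) = Add(Mul(Mul(2, 1, Add(1, 1)), 43), 62) = Add(Mul(Mul(2, 1, 2), 43), 62) = Add(Mul(4, 43), 62) = Add(172, 62) = 234)
Mul(-1, g) = Mul(-1, 234) = -234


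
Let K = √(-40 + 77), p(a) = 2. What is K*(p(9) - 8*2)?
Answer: -14*√37 ≈ -85.159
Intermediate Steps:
K = √37 ≈ 6.0828
K*(p(9) - 8*2) = √37*(2 - 8*2) = √37*(2 - 16) = √37*(-14) = -14*√37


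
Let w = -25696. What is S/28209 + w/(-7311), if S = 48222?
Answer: 359136502/68745333 ≈ 5.2242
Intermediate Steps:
S/28209 + w/(-7311) = 48222/28209 - 25696/(-7311) = 48222*(1/28209) - 25696*(-1/7311) = 16074/9403 + 25696/7311 = 359136502/68745333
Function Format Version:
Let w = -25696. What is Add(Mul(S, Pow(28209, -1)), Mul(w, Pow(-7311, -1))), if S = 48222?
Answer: Rational(359136502, 68745333) ≈ 5.2242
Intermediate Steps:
Add(Mul(S, Pow(28209, -1)), Mul(w, Pow(-7311, -1))) = Add(Mul(48222, Pow(28209, -1)), Mul(-25696, Pow(-7311, -1))) = Add(Mul(48222, Rational(1, 28209)), Mul(-25696, Rational(-1, 7311))) = Add(Rational(16074, 9403), Rational(25696, 7311)) = Rational(359136502, 68745333)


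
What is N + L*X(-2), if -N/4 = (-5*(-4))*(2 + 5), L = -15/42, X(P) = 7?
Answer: -1125/2 ≈ -562.50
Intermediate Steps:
L = -5/14 (L = -15*1/42 = -5/14 ≈ -0.35714)
N = -560 (N = -4*(-5*(-4))*(2 + 5) = -80*7 = -4*140 = -560)
N + L*X(-2) = -560 - 5/14*7 = -560 - 5/2 = -1125/2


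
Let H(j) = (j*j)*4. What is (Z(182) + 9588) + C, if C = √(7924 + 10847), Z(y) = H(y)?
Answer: 142084 + √18771 ≈ 1.4222e+5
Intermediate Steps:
H(j) = 4*j² (H(j) = j²*4 = 4*j²)
Z(y) = 4*y²
C = √18771 ≈ 137.01
(Z(182) + 9588) + C = (4*182² + 9588) + √18771 = (4*33124 + 9588) + √18771 = (132496 + 9588) + √18771 = 142084 + √18771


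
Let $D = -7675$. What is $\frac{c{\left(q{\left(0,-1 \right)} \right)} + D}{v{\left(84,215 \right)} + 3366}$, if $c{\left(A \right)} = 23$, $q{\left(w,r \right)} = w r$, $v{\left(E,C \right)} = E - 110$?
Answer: $- \frac{1913}{835} \approx -2.291$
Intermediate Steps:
$v{\left(E,C \right)} = -110 + E$ ($v{\left(E,C \right)} = E - 110 = -110 + E$)
$q{\left(w,r \right)} = r w$
$\frac{c{\left(q{\left(0,-1 \right)} \right)} + D}{v{\left(84,215 \right)} + 3366} = \frac{23 - 7675}{\left(-110 + 84\right) + 3366} = - \frac{7652}{-26 + 3366} = - \frac{7652}{3340} = \left(-7652\right) \frac{1}{3340} = - \frac{1913}{835}$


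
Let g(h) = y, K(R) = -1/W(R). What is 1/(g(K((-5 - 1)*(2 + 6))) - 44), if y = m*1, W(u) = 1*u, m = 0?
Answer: -1/44 ≈ -0.022727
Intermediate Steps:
W(u) = u
y = 0 (y = 0*1 = 0)
K(R) = -1/R
g(h) = 0
1/(g(K((-5 - 1)*(2 + 6))) - 44) = 1/(0 - 44) = 1/(-44) = -1/44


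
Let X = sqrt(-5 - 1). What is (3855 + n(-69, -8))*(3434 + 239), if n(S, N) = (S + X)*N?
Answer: 16186911 - 29384*I*sqrt(6) ≈ 1.6187e+7 - 71976.0*I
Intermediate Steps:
X = I*sqrt(6) (X = sqrt(-6) = I*sqrt(6) ≈ 2.4495*I)
n(S, N) = N*(S + I*sqrt(6)) (n(S, N) = (S + I*sqrt(6))*N = N*(S + I*sqrt(6)))
(3855 + n(-69, -8))*(3434 + 239) = (3855 - 8*(-69 + I*sqrt(6)))*(3434 + 239) = (3855 + (552 - 8*I*sqrt(6)))*3673 = (4407 - 8*I*sqrt(6))*3673 = 16186911 - 29384*I*sqrt(6)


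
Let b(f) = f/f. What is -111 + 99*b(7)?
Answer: -12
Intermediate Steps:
b(f) = 1
-111 + 99*b(7) = -111 + 99*1 = -111 + 99 = -12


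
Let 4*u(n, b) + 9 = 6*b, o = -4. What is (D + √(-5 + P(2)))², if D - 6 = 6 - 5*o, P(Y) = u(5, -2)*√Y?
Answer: (64 + I*√(20 + 21*√2))²/4 ≈ 1011.6 + 225.59*I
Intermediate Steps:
u(n, b) = -9/4 + 3*b/2 (u(n, b) = -9/4 + (6*b)/4 = -9/4 + 3*b/2)
P(Y) = -21*√Y/4 (P(Y) = (-9/4 + (3/2)*(-2))*√Y = (-9/4 - 3)*√Y = -21*√Y/4)
D = 32 (D = 6 + (6 - 5*(-4)) = 6 + (6 + 20) = 6 + 26 = 32)
(D + √(-5 + P(2)))² = (32 + √(-5 - 21*√2/4))²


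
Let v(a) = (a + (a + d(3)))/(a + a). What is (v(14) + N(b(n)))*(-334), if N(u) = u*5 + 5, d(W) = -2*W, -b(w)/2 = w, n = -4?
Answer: -107047/7 ≈ -15292.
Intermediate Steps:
b(w) = -2*w
v(a) = (-6 + 2*a)/(2*a) (v(a) = (a + (a - 2*3))/(a + a) = (a + (a - 6))/((2*a)) = (a + (-6 + a))*(1/(2*a)) = (-6 + 2*a)*(1/(2*a)) = (-6 + 2*a)/(2*a))
N(u) = 5 + 5*u (N(u) = 5*u + 5 = 5 + 5*u)
(v(14) + N(b(n)))*(-334) = ((-3 + 14)/14 + (5 + 5*(-2*(-4))))*(-334) = ((1/14)*11 + (5 + 5*8))*(-334) = (11/14 + (5 + 40))*(-334) = (11/14 + 45)*(-334) = (641/14)*(-334) = -107047/7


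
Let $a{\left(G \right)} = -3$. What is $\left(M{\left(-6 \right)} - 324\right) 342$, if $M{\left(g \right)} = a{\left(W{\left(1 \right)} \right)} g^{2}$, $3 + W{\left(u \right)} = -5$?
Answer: $-147744$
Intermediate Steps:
$W{\left(u \right)} = -8$ ($W{\left(u \right)} = -3 - 5 = -8$)
$M{\left(g \right)} = - 3 g^{2}$
$\left(M{\left(-6 \right)} - 324\right) 342 = \left(- 3 \left(-6\right)^{2} - 324\right) 342 = \left(\left(-3\right) 36 - 324\right) 342 = \left(-108 - 324\right) 342 = \left(-432\right) 342 = -147744$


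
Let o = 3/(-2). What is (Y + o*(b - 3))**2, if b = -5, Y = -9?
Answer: 9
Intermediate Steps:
o = -3/2 (o = 3*(-1/2) = -3/2 ≈ -1.5000)
(Y + o*(b - 3))**2 = (-9 - 3*(-5 - 3)/2)**2 = (-9 - 3/2*(-8))**2 = (-9 + 12)**2 = 3**2 = 9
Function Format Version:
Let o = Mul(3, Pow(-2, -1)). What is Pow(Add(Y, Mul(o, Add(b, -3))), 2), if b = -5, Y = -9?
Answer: 9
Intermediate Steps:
o = Rational(-3, 2) (o = Mul(3, Rational(-1, 2)) = Rational(-3, 2) ≈ -1.5000)
Pow(Add(Y, Mul(o, Add(b, -3))), 2) = Pow(Add(-9, Mul(Rational(-3, 2), Add(-5, -3))), 2) = Pow(Add(-9, Mul(Rational(-3, 2), -8)), 2) = Pow(Add(-9, 12), 2) = Pow(3, 2) = 9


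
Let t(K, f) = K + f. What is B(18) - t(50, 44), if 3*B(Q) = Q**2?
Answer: 14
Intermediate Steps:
B(Q) = Q**2/3
B(18) - t(50, 44) = (1/3)*18**2 - (50 + 44) = (1/3)*324 - 1*94 = 108 - 94 = 14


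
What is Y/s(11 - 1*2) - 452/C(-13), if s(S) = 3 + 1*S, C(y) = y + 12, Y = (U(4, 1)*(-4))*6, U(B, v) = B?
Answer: 444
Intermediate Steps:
Y = -96 (Y = (4*(-4))*6 = -16*6 = -96)
C(y) = 12 + y
s(S) = 3 + S
Y/s(11 - 1*2) - 452/C(-13) = -96/(3 + (11 - 1*2)) - 452/(12 - 13) = -96/(3 + (11 - 2)) - 452/(-1) = -96/(3 + 9) - 452*(-1) = -96/12 + 452 = -96*1/12 + 452 = -8 + 452 = 444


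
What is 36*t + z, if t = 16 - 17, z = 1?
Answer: -35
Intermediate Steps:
t = -1
36*t + z = 36*(-1) + 1 = -36 + 1 = -35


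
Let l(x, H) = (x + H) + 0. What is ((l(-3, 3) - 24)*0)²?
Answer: 0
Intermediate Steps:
l(x, H) = H + x (l(x, H) = (H + x) + 0 = H + x)
((l(-3, 3) - 24)*0)² = (((3 - 3) - 24)*0)² = ((0 - 24)*0)² = (-24*0)² = 0² = 0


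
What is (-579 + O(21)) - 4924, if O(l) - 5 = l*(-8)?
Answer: -5666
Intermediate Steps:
O(l) = 5 - 8*l (O(l) = 5 + l*(-8) = 5 - 8*l)
(-579 + O(21)) - 4924 = (-579 + (5 - 8*21)) - 4924 = (-579 + (5 - 168)) - 4924 = (-579 - 163) - 4924 = -742 - 4924 = -5666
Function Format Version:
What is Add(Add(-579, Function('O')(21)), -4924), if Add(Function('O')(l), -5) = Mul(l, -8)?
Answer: -5666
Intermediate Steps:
Function('O')(l) = Add(5, Mul(-8, l)) (Function('O')(l) = Add(5, Mul(l, -8)) = Add(5, Mul(-8, l)))
Add(Add(-579, Function('O')(21)), -4924) = Add(Add(-579, Add(5, Mul(-8, 21))), -4924) = Add(Add(-579, Add(5, -168)), -4924) = Add(Add(-579, -163), -4924) = Add(-742, -4924) = -5666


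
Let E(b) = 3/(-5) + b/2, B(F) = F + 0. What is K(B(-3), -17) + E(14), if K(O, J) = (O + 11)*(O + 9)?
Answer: 272/5 ≈ 54.400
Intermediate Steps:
B(F) = F
K(O, J) = (9 + O)*(11 + O) (K(O, J) = (11 + O)*(9 + O) = (9 + O)*(11 + O))
E(b) = -⅗ + b/2 (E(b) = 3*(-⅕) + b*(½) = -⅗ + b/2)
K(B(-3), -17) + E(14) = (99 + (-3)² + 20*(-3)) + (-⅗ + (½)*14) = (99 + 9 - 60) + (-⅗ + 7) = 48 + 32/5 = 272/5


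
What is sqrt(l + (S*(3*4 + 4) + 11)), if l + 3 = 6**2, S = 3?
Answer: 2*sqrt(23) ≈ 9.5917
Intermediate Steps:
l = 33 (l = -3 + 6**2 = -3 + 36 = 33)
sqrt(l + (S*(3*4 + 4) + 11)) = sqrt(33 + (3*(3*4 + 4) + 11)) = sqrt(33 + (3*(12 + 4) + 11)) = sqrt(33 + (3*16 + 11)) = sqrt(33 + (48 + 11)) = sqrt(33 + 59) = sqrt(92) = 2*sqrt(23)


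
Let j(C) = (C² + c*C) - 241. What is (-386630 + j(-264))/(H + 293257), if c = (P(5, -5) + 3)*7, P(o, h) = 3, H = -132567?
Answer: -328263/160690 ≈ -2.0428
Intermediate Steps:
c = 42 (c = (3 + 3)*7 = 6*7 = 42)
j(C) = -241 + C² + 42*C (j(C) = (C² + 42*C) - 241 = -241 + C² + 42*C)
(-386630 + j(-264))/(H + 293257) = (-386630 + (-241 + (-264)² + 42*(-264)))/(-132567 + 293257) = (-386630 + (-241 + 69696 - 11088))/160690 = (-386630 + 58367)*(1/160690) = -328263*1/160690 = -328263/160690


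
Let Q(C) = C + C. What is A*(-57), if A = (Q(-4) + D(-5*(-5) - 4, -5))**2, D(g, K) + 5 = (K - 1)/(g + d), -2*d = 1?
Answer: -16930425/1681 ≈ -10072.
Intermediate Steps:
d = -1/2 (d = -1/2*1 = -1/2 ≈ -0.50000)
Q(C) = 2*C
D(g, K) = -5 + (-1 + K)/(-1/2 + g) (D(g, K) = -5 + (K - 1)/(g - 1/2) = -5 + (-1 + K)/(-1/2 + g))
A = 297025/1681 (A = (2*(-4) + (3 - 10*(-5*(-5) - 4) + 2*(-5))/(-1 + 2*(-5*(-5) - 4)))**2 = (-8 + (3 - 10*(25 - 4) - 10)/(-1 + 2*(25 - 4)))**2 = (-8 + (3 - 10*21 - 10)/(-1 + 2*21))**2 = (-8 + (3 - 210 - 10)/(-1 + 42))**2 = (-8 - 217/41)**2 = (-545/41)**2 = 297025/1681 ≈ 176.70)
A*(-57) = (297025/1681)*(-57) = -16930425/1681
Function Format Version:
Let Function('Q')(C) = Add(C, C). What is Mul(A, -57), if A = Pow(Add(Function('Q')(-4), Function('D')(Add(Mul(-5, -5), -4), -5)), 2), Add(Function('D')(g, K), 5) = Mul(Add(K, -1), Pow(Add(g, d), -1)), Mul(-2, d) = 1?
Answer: Rational(-16930425, 1681) ≈ -10072.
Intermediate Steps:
d = Rational(-1, 2) (d = Mul(Rational(-1, 2), 1) = Rational(-1, 2) ≈ -0.50000)
Function('Q')(C) = Mul(2, C)
Function('D')(g, K) = Add(-5, Mul(Pow(Add(Rational(-1, 2), g), -1), Add(-1, K))) (Function('D')(g, K) = Add(-5, Mul(Add(K, -1), Pow(Add(g, Rational(-1, 2)), -1))) = Add(-5, Mul(Add(-1, K), Pow(Add(Rational(-1, 2), g), -1))) = Add(-5, Mul(Pow(Add(Rational(-1, 2), g), -1), Add(-1, K))))
A = Rational(297025, 1681) (A = Pow(Add(Mul(2, -4), Mul(Pow(Add(-1, Mul(2, Add(Mul(-5, -5), -4))), -1), Add(3, Mul(-10, Add(Mul(-5, -5), -4)), Mul(2, -5)))), 2) = Pow(Add(-8, Mul(Pow(Add(-1, Mul(2, Add(25, -4))), -1), Add(3, Mul(-10, Add(25, -4)), -10))), 2) = Pow(Add(-8, Mul(Pow(Add(-1, Mul(2, 21)), -1), Add(3, Mul(-10, 21), -10))), 2) = Pow(Add(-8, Mul(Pow(Add(-1, 42), -1), Add(3, -210, -10))), 2) = Pow(Add(-8, Mul(Pow(41, -1), -217)), 2) = Pow(Add(-8, Mul(Rational(1, 41), -217)), 2) = Pow(Add(-8, Rational(-217, 41)), 2) = Pow(Rational(-545, 41), 2) = Rational(297025, 1681) ≈ 176.70)
Mul(A, -57) = Mul(Rational(297025, 1681), -57) = Rational(-16930425, 1681)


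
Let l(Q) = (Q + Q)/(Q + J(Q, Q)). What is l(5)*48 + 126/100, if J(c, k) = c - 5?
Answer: 4863/50 ≈ 97.260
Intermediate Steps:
J(c, k) = -5 + c
l(Q) = 2*Q/(-5 + 2*Q) (l(Q) = (Q + Q)/(Q + (-5 + Q)) = (2*Q)/(-5 + 2*Q) = 2*Q/(-5 + 2*Q))
l(5)*48 + 126/100 = (2*5/(-5 + 2*5))*48 + 126/100 = (2*5/(-5 + 10))*48 + 126*(1/100) = (2*5/5)*48 + 63/50 = (2*5*(1/5))*48 + 63/50 = 2*48 + 63/50 = 96 + 63/50 = 4863/50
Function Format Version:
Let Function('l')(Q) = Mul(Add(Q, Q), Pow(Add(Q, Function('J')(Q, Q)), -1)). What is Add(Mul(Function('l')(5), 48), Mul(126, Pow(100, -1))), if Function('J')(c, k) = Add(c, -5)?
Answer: Rational(4863, 50) ≈ 97.260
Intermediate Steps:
Function('J')(c, k) = Add(-5, c)
Function('l')(Q) = Mul(2, Q, Pow(Add(-5, Mul(2, Q)), -1)) (Function('l')(Q) = Mul(Add(Q, Q), Pow(Add(Q, Add(-5, Q)), -1)) = Mul(Mul(2, Q), Pow(Add(-5, Mul(2, Q)), -1)) = Mul(2, Q, Pow(Add(-5, Mul(2, Q)), -1)))
Add(Mul(Function('l')(5), 48), Mul(126, Pow(100, -1))) = Add(Mul(Mul(2, 5, Pow(Add(-5, Mul(2, 5)), -1)), 48), Mul(126, Pow(100, -1))) = Add(Mul(Mul(2, 5, Pow(Add(-5, 10), -1)), 48), Mul(126, Rational(1, 100))) = Add(Mul(Mul(2, 5, Pow(5, -1)), 48), Rational(63, 50)) = Add(Mul(Mul(2, 5, Rational(1, 5)), 48), Rational(63, 50)) = Add(Mul(2, 48), Rational(63, 50)) = Add(96, Rational(63, 50)) = Rational(4863, 50)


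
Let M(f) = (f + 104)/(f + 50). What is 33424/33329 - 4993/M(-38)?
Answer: -332455730/366619 ≈ -906.82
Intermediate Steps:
M(f) = (104 + f)/(50 + f)
33424/33329 - 4993/M(-38) = 33424/33329 - 4993*(50 - 38)/(104 - 38) = 33424*(1/33329) - 4993/(66/12) = 33424/33329 - 4993/((1/12)*66) = 33424/33329 - 4993/11/2 = 33424/33329 - 4993*2/11 = 33424/33329 - 9986/11 = -332455730/366619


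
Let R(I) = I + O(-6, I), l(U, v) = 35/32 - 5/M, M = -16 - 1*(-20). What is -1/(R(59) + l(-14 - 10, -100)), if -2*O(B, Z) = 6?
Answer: -32/1787 ≈ -0.017907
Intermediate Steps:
O(B, Z) = -3 (O(B, Z) = -½*6 = -3)
M = 4 (M = -16 + 20 = 4)
l(U, v) = -5/32 (l(U, v) = 35/32 - 5/4 = -5/32)
R(I) = -3 + I (R(I) = I - 3 = -3 + I)
-1/(R(59) + l(-14 - 10, -100)) = -1/((-3 + 59) - 5/32) = -1/(56 - 5/32) = -1/1787/32 = -1*32/1787 = -32/1787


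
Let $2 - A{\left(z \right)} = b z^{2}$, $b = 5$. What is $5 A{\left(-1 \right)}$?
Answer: $-15$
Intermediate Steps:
$A{\left(z \right)} = 2 - 5 z^{2}$
$5 A{\left(-1 \right)} = 5 \left(2 - 5 \left(-1\right)^{2}\right) = 5 \left(2 - 5\right) = 5 \left(-3\right) = -15$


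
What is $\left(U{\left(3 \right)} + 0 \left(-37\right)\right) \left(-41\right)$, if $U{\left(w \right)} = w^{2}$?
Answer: $-369$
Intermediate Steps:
$\left(U{\left(3 \right)} + 0 \left(-37\right)\right) \left(-41\right) = \left(3^{2} + 0 \left(-37\right)\right) \left(-41\right) = \left(9 + 0\right) \left(-41\right) = 9 \left(-41\right) = -369$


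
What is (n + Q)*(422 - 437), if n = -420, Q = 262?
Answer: 2370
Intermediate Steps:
(n + Q)*(422 - 437) = (-420 + 262)*(422 - 437) = -158*(-15) = 2370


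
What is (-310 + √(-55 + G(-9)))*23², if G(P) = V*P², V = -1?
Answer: -163990 + 1058*I*√34 ≈ -1.6399e+5 + 6169.1*I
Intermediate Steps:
G(P) = -P²
(-310 + √(-55 + G(-9)))*23² = (-310 + √(-55 - 1*(-9)²))*23² = (-310 + √(-55 - 1*81))*529 = (-310 + √(-55 - 81))*529 = (-310 + √(-136))*529 = (-310 + 2*I*√34)*529 = -163990 + 1058*I*√34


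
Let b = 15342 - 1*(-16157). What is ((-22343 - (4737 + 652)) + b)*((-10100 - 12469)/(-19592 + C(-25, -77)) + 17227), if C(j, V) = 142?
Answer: 1262275437473/19450 ≈ 6.4898e+7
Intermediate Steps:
b = 31499 (b = 15342 + 16157 = 31499)
((-22343 - (4737 + 652)) + b)*((-10100 - 12469)/(-19592 + C(-25, -77)) + 17227) = ((-22343 - (4737 + 652)) + 31499)*((-10100 - 12469)/(-19592 + 142) + 17227) = ((-22343 - 1*5389) + 31499)*(-22569/(-19450) + 17227) = ((-22343 - 5389) + 31499)*(-22569*(-1/19450) + 17227) = (-27732 + 31499)*(22569/19450 + 17227) = 3767*(335087719/19450) = 1262275437473/19450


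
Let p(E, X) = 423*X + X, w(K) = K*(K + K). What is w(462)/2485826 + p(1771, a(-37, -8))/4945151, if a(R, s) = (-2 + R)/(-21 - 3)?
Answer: 150909882443/878056066409 ≈ 0.17187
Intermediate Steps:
a(R, s) = 1/12 - R/24 (a(R, s) = (-2 + R)/(-24) = (-2 + R)*(-1/24) = 1/12 - R/24)
w(K) = 2*K² (w(K) = K*(2*K) = 2*K²)
p(E, X) = 424*X
w(462)/2485826 + p(1771, a(-37, -8))/4945151 = (2*462²)/2485826 + (424*(1/12 - 1/24*(-37)))/4945151 = (2*213444)*(1/2485826) + (424*(1/12 + 37/24))*(1/4945151) = 426888*(1/2485826) + (424*(13/8))*(1/4945151) = 30492/177559 + 689*(1/4945151) = 30492/177559 + 689/4945151 = 150909882443/878056066409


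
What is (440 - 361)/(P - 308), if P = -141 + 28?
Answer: -79/421 ≈ -0.18765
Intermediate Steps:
P = -113
(440 - 361)/(P - 308) = (440 - 361)/(-113 - 308) = 79/(-421) = 79*(-1/421) = -79/421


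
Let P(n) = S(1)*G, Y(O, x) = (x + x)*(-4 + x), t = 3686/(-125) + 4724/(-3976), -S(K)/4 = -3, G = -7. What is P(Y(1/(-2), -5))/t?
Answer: 3479000/1270503 ≈ 2.7383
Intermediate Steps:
S(K) = 12 (S(K) = -4*(-3) = 12)
t = -3811509/124250 (t = 3686*(-1/125) + 4724*(-1/3976) = -3686/125 - 1181/994 = -3811509/124250 ≈ -30.676)
Y(O, x) = 2*x*(-4 + x) (Y(O, x) = (2*x)*(-4 + x) = 2*x*(-4 + x))
P(n) = -84 (P(n) = 12*(-7) = -84)
P(Y(1/(-2), -5))/t = -84/(-3811509/124250) = -84*(-124250/3811509) = 3479000/1270503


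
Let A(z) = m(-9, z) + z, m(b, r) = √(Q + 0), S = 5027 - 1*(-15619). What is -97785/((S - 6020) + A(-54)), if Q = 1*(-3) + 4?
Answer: -97785/14573 ≈ -6.7100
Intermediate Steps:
Q = 1 (Q = -3 + 4 = 1)
S = 20646 (S = 5027 + 15619 = 20646)
m(b, r) = 1 (m(b, r) = √(1 + 0) = √1 = 1)
A(z) = 1 + z
-97785/((S - 6020) + A(-54)) = -97785/((20646 - 6020) + (1 - 54)) = -97785/(14626 - 53) = -97785/14573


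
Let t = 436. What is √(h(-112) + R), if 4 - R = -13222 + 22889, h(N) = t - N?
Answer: I*√9115 ≈ 95.473*I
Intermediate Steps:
h(N) = 436 - N
R = -9663 (R = 4 - (-13222 + 22889) = 4 - 1*9667 = 4 - 9667 = -9663)
√(h(-112) + R) = √((436 - 1*(-112)) - 9663) = √((436 + 112) - 9663) = √(548 - 9663) = √(-9115) = I*√9115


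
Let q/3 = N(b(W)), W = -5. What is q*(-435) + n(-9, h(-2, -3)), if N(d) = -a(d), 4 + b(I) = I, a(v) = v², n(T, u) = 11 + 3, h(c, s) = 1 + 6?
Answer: 105719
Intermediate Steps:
h(c, s) = 7
n(T, u) = 14
b(I) = -4 + I
N(d) = -d²
q = -243 (q = 3*(-(-4 - 5)²) = 3*(-1*(-9)²) = 3*(-1*81) = 3*(-81) = -243)
q*(-435) + n(-9, h(-2, -3)) = -243*(-435) + 14 = 105705 + 14 = 105719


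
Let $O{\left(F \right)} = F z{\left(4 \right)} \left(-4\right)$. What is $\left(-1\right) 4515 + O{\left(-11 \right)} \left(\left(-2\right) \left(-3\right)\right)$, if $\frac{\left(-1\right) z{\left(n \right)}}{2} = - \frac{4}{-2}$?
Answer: $-5571$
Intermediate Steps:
$z{\left(n \right)} = -4$ ($z{\left(n \right)} = - 2 \left(- \frac{4}{-2}\right) = - 2 \left(\left(-4\right) \left(- \frac{1}{2}\right)\right) = \left(-2\right) 2 = -4$)
$O{\left(F \right)} = 16 F$ ($O{\left(F \right)} = F \left(-4\right) \left(-4\right) = - 4 F \left(-4\right) = 16 F$)
$\left(-1\right) 4515 + O{\left(-11 \right)} \left(\left(-2\right) \left(-3\right)\right) = \left(-1\right) 4515 + 16 \left(-11\right) \left(\left(-2\right) \left(-3\right)\right) = -4515 - 1056 = -5571$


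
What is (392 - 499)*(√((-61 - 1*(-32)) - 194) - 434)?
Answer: 46438 - 107*I*√223 ≈ 46438.0 - 1597.9*I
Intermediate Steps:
(392 - 499)*(√((-61 - 1*(-32)) - 194) - 434) = -107*(√((-61 + 32) - 194) - 434) = -107*(√(-29 - 194) - 434) = -107*(√(-223) - 434) = -107*(I*√223 - 434) = -107*(-434 + I*√223) = 46438 - 107*I*√223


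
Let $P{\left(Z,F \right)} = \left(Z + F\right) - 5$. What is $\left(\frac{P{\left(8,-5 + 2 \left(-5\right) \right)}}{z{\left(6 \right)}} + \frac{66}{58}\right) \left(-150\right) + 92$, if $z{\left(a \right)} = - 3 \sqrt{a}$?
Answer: $- \frac{2282}{29} - 100 \sqrt{6} \approx -323.64$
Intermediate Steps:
$P{\left(Z,F \right)} = -5 + F + Z$ ($P{\left(Z,F \right)} = \left(F + Z\right) - 5 = -5 + F + Z$)
$\left(\frac{P{\left(8,-5 + 2 \left(-5\right) \right)}}{z{\left(6 \right)}} + \frac{66}{58}\right) \left(-150\right) + 92 = \left(\frac{-5 + \left(-5 + 2 \left(-5\right)\right) + 8}{\left(-3\right) \sqrt{6}} + \frac{66}{58}\right) \left(-150\right) + 92 = \left(\left(-5 - 15 + 8\right) \left(- \frac{\sqrt{6}}{18}\right) + 66 \cdot \frac{1}{58}\right) \left(-150\right) + 92 = \left(\left(-5 - 15 + 8\right) \left(- \frac{\sqrt{6}}{18}\right) + \frac{33}{29}\right) \left(-150\right) + 92 = \left(- 12 \left(- \frac{\sqrt{6}}{18}\right) + \frac{33}{29}\right) \left(-150\right) + 92 = \left(\frac{2 \sqrt{6}}{3} + \frac{33}{29}\right) \left(-150\right) + 92 = \left(\frac{33}{29} + \frac{2 \sqrt{6}}{3}\right) \left(-150\right) + 92 = \left(- \frac{4950}{29} - 100 \sqrt{6}\right) + 92 = - \frac{2282}{29} - 100 \sqrt{6}$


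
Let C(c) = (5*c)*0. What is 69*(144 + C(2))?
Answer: 9936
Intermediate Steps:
C(c) = 0
69*(144 + C(2)) = 69*(144 + 0) = 69*144 = 9936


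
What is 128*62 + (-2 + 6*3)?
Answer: 7952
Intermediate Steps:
128*62 + (-2 + 6*3) = 7936 + (-2 + 18) = 7936 + 16 = 7952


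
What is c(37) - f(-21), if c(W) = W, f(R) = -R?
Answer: 16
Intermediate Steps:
c(37) - f(-21) = 37 - (-1)*(-21) = 37 - 1*21 = 37 - 21 = 16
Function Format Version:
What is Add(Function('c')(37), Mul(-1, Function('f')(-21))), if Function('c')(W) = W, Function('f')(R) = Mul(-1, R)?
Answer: 16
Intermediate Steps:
Add(Function('c')(37), Mul(-1, Function('f')(-21))) = Add(37, Mul(-1, Mul(-1, -21))) = Add(37, Mul(-1, 21)) = Add(37, -21) = 16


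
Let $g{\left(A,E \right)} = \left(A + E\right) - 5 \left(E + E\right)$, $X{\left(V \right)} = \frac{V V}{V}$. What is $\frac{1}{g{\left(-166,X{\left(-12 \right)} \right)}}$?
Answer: $- \frac{1}{58} \approx -0.017241$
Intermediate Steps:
$X{\left(V \right)} = V$ ($X{\left(V \right)} = \frac{V^{2}}{V} = V$)
$g{\left(A,E \right)} = A - 9 E$ ($g{\left(A,E \right)} = \left(A + E\right) - 5 \cdot 2 E = \left(A + E\right) - 10 E = A - 9 E$)
$\frac{1}{g{\left(-166,X{\left(-12 \right)} \right)}} = \frac{1}{-166 - -108} = \frac{1}{-166 + 108} = \frac{1}{-58} = - \frac{1}{58}$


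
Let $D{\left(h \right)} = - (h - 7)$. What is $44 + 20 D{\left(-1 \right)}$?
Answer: $204$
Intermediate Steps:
$D{\left(h \right)} = 7 - h$ ($D{\left(h \right)} = - (-7 + h) = 7 - h$)
$44 + 20 D{\left(-1 \right)} = 44 + 20 \left(7 - -1\right) = 44 + 20 \left(7 + 1\right) = 44 + 20 \cdot 8 = 44 + 160 = 204$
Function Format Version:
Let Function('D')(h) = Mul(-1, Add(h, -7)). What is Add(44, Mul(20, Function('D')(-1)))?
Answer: 204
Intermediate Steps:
Function('D')(h) = Add(7, Mul(-1, h)) (Function('D')(h) = Mul(-1, Add(-7, h)) = Add(7, Mul(-1, h)))
Add(44, Mul(20, Function('D')(-1))) = Add(44, Mul(20, Add(7, Mul(-1, -1)))) = Add(44, Mul(20, Add(7, 1))) = Add(44, Mul(20, 8)) = Add(44, 160) = 204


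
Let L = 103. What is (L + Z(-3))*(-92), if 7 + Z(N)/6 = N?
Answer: -3956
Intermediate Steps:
Z(N) = -42 + 6*N
(L + Z(-3))*(-92) = (103 + (-42 + 6*(-3)))*(-92) = (103 + (-42 - 18))*(-92) = (103 - 60)*(-92) = 43*(-92) = -3956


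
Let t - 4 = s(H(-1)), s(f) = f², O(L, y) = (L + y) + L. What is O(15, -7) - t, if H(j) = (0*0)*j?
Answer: 19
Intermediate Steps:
O(L, y) = y + 2*L
H(j) = 0 (H(j) = 0*j = 0)
t = 4 (t = 4 + 0² = 4 + 0 = 4)
O(15, -7) - t = (-7 + 2*15) - 1*4 = (-7 + 30) - 4 = 23 - 4 = 19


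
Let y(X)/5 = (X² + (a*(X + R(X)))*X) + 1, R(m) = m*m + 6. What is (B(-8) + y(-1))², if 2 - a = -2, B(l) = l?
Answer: 13924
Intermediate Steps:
R(m) = 6 + m² (R(m) = m² + 6 = 6 + m²)
a = 4 (a = 2 - 1*(-2) = 2 + 2 = 4)
y(X) = 5 + 5*X² + 5*X*(24 + 4*X + 4*X²) (y(X) = 5*((X² + (4*(X + (6 + X²)))*X) + 1) = 5*((X² + (4*(6 + X + X²))*X) + 1) = 5*((X² + (24 + 4*X + 4*X²)*X) + 1) = 5*((X² + X*(24 + 4*X + 4*X²)) + 1) = 5*(1 + X² + X*(24 + 4*X + 4*X²)) = 5 + 5*X² + 5*X*(24 + 4*X + 4*X²))
(B(-8) + y(-1))² = (-8 + (5 + 20*(-1)³ + 25*(-1)² + 120*(-1)))² = (-8 + (5 + 20*(-1) + 25*1 - 120))² = (-8 + (5 - 20 + 25 - 120))² = (-8 - 110)² = (-118)² = 13924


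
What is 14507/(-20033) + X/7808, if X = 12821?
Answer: 143572437/156417664 ≈ 0.91788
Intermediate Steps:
14507/(-20033) + X/7808 = 14507/(-20033) + 12821/7808 = 14507*(-1/20033) + 12821*(1/7808) = -14507/20033 + 12821/7808 = 143572437/156417664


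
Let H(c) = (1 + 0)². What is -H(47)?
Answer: -1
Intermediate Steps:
H(c) = 1 (H(c) = 1² = 1)
-H(47) = -1*1 = -1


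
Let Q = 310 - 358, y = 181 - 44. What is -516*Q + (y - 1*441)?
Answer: 24464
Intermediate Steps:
y = 137
Q = -48
-516*Q + (y - 1*441) = -516*(-48) + (137 - 1*441) = 24768 + (137 - 441) = 24768 - 304 = 24464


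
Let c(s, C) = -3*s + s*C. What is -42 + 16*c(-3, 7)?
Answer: -234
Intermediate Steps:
c(s, C) = -3*s + C*s
-42 + 16*c(-3, 7) = -42 + 16*(-3*(-3 + 7)) = -42 + 16*(-3*4) = -42 + 16*(-12) = -42 - 192 = -234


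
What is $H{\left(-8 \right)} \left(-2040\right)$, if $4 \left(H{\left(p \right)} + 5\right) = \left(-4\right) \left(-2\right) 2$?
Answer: $2040$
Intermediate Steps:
$H{\left(p \right)} = -1$ ($H{\left(p \right)} = -5 + \frac{\left(-4\right) \left(-2\right) 2}{4} = -5 + \frac{8 \cdot 2}{4} = -5 + \frac{1}{4} \cdot 16 = -5 + 4 = -1$)
$H{\left(-8 \right)} \left(-2040\right) = \left(-1\right) \left(-2040\right) = 2040$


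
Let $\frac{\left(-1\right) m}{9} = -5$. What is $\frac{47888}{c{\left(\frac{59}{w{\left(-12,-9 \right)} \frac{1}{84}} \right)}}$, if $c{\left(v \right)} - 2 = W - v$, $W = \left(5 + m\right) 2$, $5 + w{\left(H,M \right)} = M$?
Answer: $\frac{5986}{57} \approx 105.02$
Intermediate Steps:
$m = 45$ ($m = \left(-9\right) \left(-5\right) = 45$)
$w{\left(H,M \right)} = -5 + M$
$W = 100$ ($W = \left(5 + 45\right) 2 = 50 \cdot 2 = 100$)
$c{\left(v \right)} = 102 - v$ ($c{\left(v \right)} = 2 - \left(-100 + v\right) = 102 - v$)
$\frac{47888}{c{\left(\frac{59}{w{\left(-12,-9 \right)} \frac{1}{84}} \right)}} = \frac{47888}{102 - \frac{59}{\left(-5 - 9\right) \frac{1}{84}}} = \frac{47888}{102 - \frac{59}{\left(-14\right) \frac{1}{84}}} = \frac{47888}{102 - \frac{59}{- \frac{1}{6}}} = \frac{47888}{102 - 59 \left(-6\right)} = \frac{47888}{102 - -354} = \frac{47888}{102 + 354} = \frac{47888}{456} = 47888 \cdot \frac{1}{456} = \frac{5986}{57}$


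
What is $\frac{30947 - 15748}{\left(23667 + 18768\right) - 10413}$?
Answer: $\frac{15199}{32022} \approx 0.47464$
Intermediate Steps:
$\frac{30947 - 15748}{\left(23667 + 18768\right) - 10413} = \frac{15199}{42435 - 10413} = \frac{15199}{32022}$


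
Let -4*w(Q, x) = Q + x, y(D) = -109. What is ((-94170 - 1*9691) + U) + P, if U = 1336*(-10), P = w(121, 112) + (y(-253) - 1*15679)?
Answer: -532269/4 ≈ -1.3307e+5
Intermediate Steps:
w(Q, x) = -Q/4 - x/4 (w(Q, x) = -(Q + x)/4 = -Q/4 - x/4)
P = -63385/4 (P = (-1/4*121 - 1/4*112) + (-109 - 1*15679) = (-121/4 - 28) + (-109 - 15679) = -233/4 - 15788 = -63385/4 ≈ -15846.)
U = -13360
((-94170 - 1*9691) + U) + P = ((-94170 - 1*9691) - 13360) - 63385/4 = ((-94170 - 9691) - 13360) - 63385/4 = (-103861 - 13360) - 63385/4 = -117221 - 63385/4 = -532269/4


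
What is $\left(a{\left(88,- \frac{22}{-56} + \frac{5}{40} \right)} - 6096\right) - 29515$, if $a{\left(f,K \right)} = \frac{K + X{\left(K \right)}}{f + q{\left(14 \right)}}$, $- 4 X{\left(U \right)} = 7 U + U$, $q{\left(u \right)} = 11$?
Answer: $- \frac{197427413}{5544} \approx -35611.0$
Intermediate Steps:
$X{\left(U \right)} = - 2 U$ ($X{\left(U \right)} = - \frac{7 U + U}{4} = - \frac{8 U}{4} = - 2 U$)
$a{\left(f,K \right)} = - \frac{K}{11 + f}$ ($a{\left(f,K \right)} = \frac{K - 2 K}{f + 11} = \frac{\left(-1\right) K}{11 + f} = - \frac{K}{11 + f}$)
$\left(a{\left(88,- \frac{22}{-56} + \frac{5}{40} \right)} - 6096\right) - 29515 = \left(- \frac{- \frac{22}{-56} + \frac{5}{40}}{11 + 88} - 6096\right) - 29515 = \left(- \frac{\left(-22\right) \left(- \frac{1}{56}\right) + 5 \cdot \frac{1}{40}}{99} + \left(-6472 + 376\right)\right) - 29515 = \left(\left(-1\right) \left(\frac{11}{28} + \frac{1}{8}\right) \frac{1}{99} - 6096\right) - 29515 = \left(\left(-1\right) \frac{29}{56} \cdot \frac{1}{99} - 6096\right) - 29515 = \left(- \frac{29}{5544} - 6096\right) - 29515 = - \frac{33796253}{5544} - 29515 = - \frac{197427413}{5544}$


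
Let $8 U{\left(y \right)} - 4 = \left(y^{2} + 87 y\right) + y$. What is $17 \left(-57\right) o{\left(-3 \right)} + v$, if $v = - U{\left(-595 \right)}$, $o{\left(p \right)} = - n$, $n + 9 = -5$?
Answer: $- \frac{410197}{8} \approx -51275.0$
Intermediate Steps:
$n = -14$ ($n = -9 - 5 = -14$)
$o{\left(p \right)} = 14$ ($o{\left(p \right)} = \left(-1\right) \left(-14\right) = 14$)
$U{\left(y \right)} = \frac{1}{2} + 11 y + \frac{y^{2}}{8}$ ($U{\left(y \right)} = \frac{1}{2} + \frac{\left(y^{2} + 87 y\right) + y}{8} = \frac{1}{2} + \frac{y^{2} + 88 y}{8} = \frac{1}{2} + \left(11 y + \frac{y^{2}}{8}\right) = \frac{1}{2} + 11 y + \frac{y^{2}}{8}$)
$v = - \frac{301669}{8}$ ($v = - (\frac{1}{2} + 11 \left(-595\right) + \frac{\left(-595\right)^{2}}{8}) = - (\frac{1}{2} - 6545 + \frac{1}{8} \cdot 354025) = - (\frac{1}{2} - 6545 + \frac{354025}{8}) = \left(-1\right) \frac{301669}{8} = - \frac{301669}{8} \approx -37709.0$)
$17 \left(-57\right) o{\left(-3 \right)} + v = 17 \left(-57\right) 14 - \frac{301669}{8} = \left(-969\right) 14 - \frac{301669}{8} = -13566 - \frac{301669}{8} = - \frac{410197}{8}$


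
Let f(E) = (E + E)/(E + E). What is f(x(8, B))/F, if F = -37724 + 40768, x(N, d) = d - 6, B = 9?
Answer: 1/3044 ≈ 0.00032852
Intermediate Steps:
x(N, d) = -6 + d
F = 3044
f(E) = 1 (f(E) = (2*E)/((2*E)) = (2*E)*(1/(2*E)) = 1)
f(x(8, B))/F = 1/3044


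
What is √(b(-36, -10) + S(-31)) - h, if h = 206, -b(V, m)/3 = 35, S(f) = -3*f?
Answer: -206 + 2*I*√3 ≈ -206.0 + 3.4641*I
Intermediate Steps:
b(V, m) = -105 (b(V, m) = -3*35 = -105)
√(b(-36, -10) + S(-31)) - h = √(-105 - 3*(-31)) - 1*206 = √(-105 + 93) - 206 = √(-12) - 206 = 2*I*√3 - 206 = -206 + 2*I*√3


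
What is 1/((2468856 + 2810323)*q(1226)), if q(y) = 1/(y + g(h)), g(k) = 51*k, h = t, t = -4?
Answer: 1022/5279179 ≈ 0.00019359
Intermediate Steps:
h = -4
q(y) = 1/(-204 + y) (q(y) = 1/(y + 51*(-4)) = 1/(y - 204) = 1/(-204 + y))
1/((2468856 + 2810323)*q(1226)) = 1/((2468856 + 2810323)*(1/(-204 + 1226))) = 1/(5279179*(1/1022)) = (1/5279179)*1022 = 1022/5279179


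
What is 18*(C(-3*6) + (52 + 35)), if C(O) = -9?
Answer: 1404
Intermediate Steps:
18*(C(-3*6) + (52 + 35)) = 18*(-9 + (52 + 35)) = 18*(-9 + 87) = 18*78 = 1404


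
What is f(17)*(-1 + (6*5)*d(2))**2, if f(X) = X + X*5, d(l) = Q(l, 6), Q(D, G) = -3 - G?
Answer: 7490982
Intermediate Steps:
d(l) = -9 (d(l) = -3 - 1*6 = -3 - 6 = -9)
f(X) = 6*X (f(X) = X + 5*X = 6*X)
f(17)*(-1 + (6*5)*d(2))**2 = (6*17)*(-1 + (6*5)*(-9))**2 = 102*(-1 + 30*(-9))**2 = 102*(-1 - 270)**2 = 102*(-271)**2 = 102*73441 = 7490982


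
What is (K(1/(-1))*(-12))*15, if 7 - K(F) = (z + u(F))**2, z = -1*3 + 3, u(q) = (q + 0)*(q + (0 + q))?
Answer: -540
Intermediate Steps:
u(q) = 2*q**2 (u(q) = q*(q + q) = q*(2*q) = 2*q**2)
z = 0 (z = -3 + 3 = 0)
K(F) = 7 - 4*F**4 (K(F) = 7 - (0 + 2*F**2)**2 = 7 - (2*F**2)**2 = 7 - 4*F**4)
(K(1/(-1))*(-12))*15 = ((7 - 4*(1/(-1))**4)*(-12))*15 = ((7 - 4*(-1)**4)*(-12))*15 = ((7 - 4*1)*(-12))*15 = ((7 - 4)*(-12))*15 = (3*(-12))*15 = -36*15 = -540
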